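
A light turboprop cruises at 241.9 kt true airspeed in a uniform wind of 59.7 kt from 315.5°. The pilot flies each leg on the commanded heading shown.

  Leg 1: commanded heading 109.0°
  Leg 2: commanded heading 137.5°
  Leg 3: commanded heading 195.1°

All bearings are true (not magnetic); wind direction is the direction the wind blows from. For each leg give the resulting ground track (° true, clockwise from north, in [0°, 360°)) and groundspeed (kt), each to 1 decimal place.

Leg 1: track=114.2°, groundspeed=296.5 kt
Leg 2: track=137.1°, groundspeed=301.6 kt
Leg 3: track=184.4°, groundspeed=276.9 kt

Leg 1: heading 109.0°; drift +5.2° → track 114.2°, groundspeed 296.5 kt
Leg 2: heading 137.5°; drift -0.4° → track 137.1°, groundspeed 301.6 kt
Leg 3: heading 195.1°; drift -10.7° → track 184.4°, groundspeed 276.9 kt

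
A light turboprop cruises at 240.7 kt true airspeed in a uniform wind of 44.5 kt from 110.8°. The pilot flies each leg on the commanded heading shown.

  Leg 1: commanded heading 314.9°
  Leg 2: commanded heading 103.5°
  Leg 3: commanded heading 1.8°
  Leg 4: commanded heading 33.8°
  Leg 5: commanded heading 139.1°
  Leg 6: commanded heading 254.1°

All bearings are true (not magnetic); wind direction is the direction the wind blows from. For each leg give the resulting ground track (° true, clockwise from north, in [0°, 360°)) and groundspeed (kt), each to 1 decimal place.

Leg 1: track=311.2°, groundspeed=281.9 kt
Leg 2: track=101.9°, groundspeed=196.6 kt
Leg 3: track=352.4°, groundspeed=258.6 kt
Leg 4: track=23.2°, groundspeed=234.7 kt
Leg 5: track=145.1°, groundspeed=202.6 kt
Leg 6: track=259.6°, groundspeed=277.7 kt

Leg 1: heading 314.9°; drift -3.7° → track 311.2°, groundspeed 281.9 kt
Leg 2: heading 103.5°; drift -1.6° → track 101.9°, groundspeed 196.6 kt
Leg 3: heading 1.8°; drift -9.4° → track 352.4°, groundspeed 258.6 kt
Leg 4: heading 33.8°; drift -10.6° → track 23.2°, groundspeed 234.7 kt
Leg 5: heading 139.1°; drift +6.0° → track 145.1°, groundspeed 202.6 kt
Leg 6: heading 254.1°; drift +5.5° → track 259.6°, groundspeed 277.7 kt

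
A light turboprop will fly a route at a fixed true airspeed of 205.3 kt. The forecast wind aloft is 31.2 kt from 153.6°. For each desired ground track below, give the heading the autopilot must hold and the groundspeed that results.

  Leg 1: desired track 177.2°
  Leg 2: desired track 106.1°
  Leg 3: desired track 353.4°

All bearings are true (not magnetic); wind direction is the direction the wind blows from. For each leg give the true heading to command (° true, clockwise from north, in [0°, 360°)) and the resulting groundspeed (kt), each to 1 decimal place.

Leg 1: desired track 177.2°; wind correction -3.5° → command heading 173.7°, groundspeed 176.3 kt
Leg 2: desired track 106.1°; wind correction +6.4° → command heading 112.5°, groundspeed 182.9 kt
Leg 3: desired track 353.4°; wind correction +3.0° → command heading 356.4°, groundspeed 234.4 kt

Leg 1: heading=173.7°, groundspeed=176.3 kt
Leg 2: heading=112.5°, groundspeed=182.9 kt
Leg 3: heading=356.4°, groundspeed=234.4 kt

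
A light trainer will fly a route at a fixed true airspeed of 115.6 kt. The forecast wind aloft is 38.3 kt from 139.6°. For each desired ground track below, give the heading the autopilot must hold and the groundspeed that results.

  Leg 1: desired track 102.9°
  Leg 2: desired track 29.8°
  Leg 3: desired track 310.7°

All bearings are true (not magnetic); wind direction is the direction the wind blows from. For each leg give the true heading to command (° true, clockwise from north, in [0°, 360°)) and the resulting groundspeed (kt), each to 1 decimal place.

Leg 1: desired track 102.9°; wind correction +11.4° → command heading 114.3°, groundspeed 82.6 kt
Leg 2: desired track 29.8°; wind correction +18.2° → command heading 48.0°, groundspeed 122.8 kt
Leg 3: desired track 310.7°; wind correction -2.9° → command heading 307.8°, groundspeed 153.3 kt

Leg 1: heading=114.3°, groundspeed=82.6 kt
Leg 2: heading=48.0°, groundspeed=122.8 kt
Leg 3: heading=307.8°, groundspeed=153.3 kt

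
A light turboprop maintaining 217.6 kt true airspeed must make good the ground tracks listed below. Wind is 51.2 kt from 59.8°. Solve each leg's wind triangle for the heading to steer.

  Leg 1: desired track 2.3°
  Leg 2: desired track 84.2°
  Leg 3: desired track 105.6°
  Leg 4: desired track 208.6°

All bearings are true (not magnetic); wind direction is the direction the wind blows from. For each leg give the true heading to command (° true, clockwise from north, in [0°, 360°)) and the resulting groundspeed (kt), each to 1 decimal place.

Leg 1: desired track 2.3°; wind correction +11.4° → command heading 13.7°, groundspeed 185.8 kt
Leg 2: desired track 84.2°; wind correction -5.6° → command heading 78.6°, groundspeed 169.9 kt
Leg 3: desired track 105.6°; wind correction -9.7° → command heading 95.9°, groundspeed 178.8 kt
Leg 4: desired track 208.6°; wind correction -7.0° → command heading 201.6°, groundspeed 259.8 kt

Leg 1: heading=13.7°, groundspeed=185.8 kt
Leg 2: heading=78.6°, groundspeed=169.9 kt
Leg 3: heading=95.9°, groundspeed=178.8 kt
Leg 4: heading=201.6°, groundspeed=259.8 kt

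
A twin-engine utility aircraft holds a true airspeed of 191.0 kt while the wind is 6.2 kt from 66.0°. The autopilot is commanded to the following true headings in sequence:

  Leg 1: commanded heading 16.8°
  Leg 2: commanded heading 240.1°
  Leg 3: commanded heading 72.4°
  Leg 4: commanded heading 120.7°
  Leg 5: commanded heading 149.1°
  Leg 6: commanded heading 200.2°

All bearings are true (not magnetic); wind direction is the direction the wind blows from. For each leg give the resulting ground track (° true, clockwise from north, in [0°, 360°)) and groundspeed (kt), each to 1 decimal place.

Leg 1: track=15.4°, groundspeed=187.0 kt
Leg 2: track=240.3°, groundspeed=197.2 kt
Leg 3: track=72.6°, groundspeed=184.8 kt
Leg 4: track=122.2°, groundspeed=187.5 kt
Leg 5: track=151.0°, groundspeed=190.4 kt
Leg 6: track=201.5°, groundspeed=195.4 kt

Leg 1: heading 16.8°; drift -1.4° → track 15.4°, groundspeed 187.0 kt
Leg 2: heading 240.1°; drift +0.2° → track 240.3°, groundspeed 197.2 kt
Leg 3: heading 72.4°; drift +0.2° → track 72.6°, groundspeed 184.8 kt
Leg 4: heading 120.7°; drift +1.5° → track 122.2°, groundspeed 187.5 kt
Leg 5: heading 149.1°; drift +1.9° → track 151.0°, groundspeed 190.4 kt
Leg 6: heading 200.2°; drift +1.3° → track 201.5°, groundspeed 195.4 kt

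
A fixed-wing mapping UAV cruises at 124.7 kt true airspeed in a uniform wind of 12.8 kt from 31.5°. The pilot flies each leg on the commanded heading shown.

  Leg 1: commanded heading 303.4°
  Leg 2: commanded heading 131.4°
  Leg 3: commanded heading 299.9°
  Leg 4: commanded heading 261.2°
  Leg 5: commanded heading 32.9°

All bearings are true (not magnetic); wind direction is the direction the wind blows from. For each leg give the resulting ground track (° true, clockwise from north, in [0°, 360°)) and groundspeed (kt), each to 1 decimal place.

Leg 1: heading 303.4°; drift -5.9° → track 297.5°, groundspeed 124.9 kt
Leg 2: heading 131.4°; drift +5.7° → track 137.1°, groundspeed 127.5 kt
Leg 3: heading 299.9°; drift -5.8° → track 294.1°, groundspeed 125.7 kt
Leg 4: heading 261.2°; drift -4.2° → track 257.0°, groundspeed 133.3 kt
Leg 5: heading 32.9°; drift +0.2° → track 33.1°, groundspeed 111.9 kt

Leg 1: track=297.5°, groundspeed=124.9 kt
Leg 2: track=137.1°, groundspeed=127.5 kt
Leg 3: track=294.1°, groundspeed=125.7 kt
Leg 4: track=257.0°, groundspeed=133.3 kt
Leg 5: track=33.1°, groundspeed=111.9 kt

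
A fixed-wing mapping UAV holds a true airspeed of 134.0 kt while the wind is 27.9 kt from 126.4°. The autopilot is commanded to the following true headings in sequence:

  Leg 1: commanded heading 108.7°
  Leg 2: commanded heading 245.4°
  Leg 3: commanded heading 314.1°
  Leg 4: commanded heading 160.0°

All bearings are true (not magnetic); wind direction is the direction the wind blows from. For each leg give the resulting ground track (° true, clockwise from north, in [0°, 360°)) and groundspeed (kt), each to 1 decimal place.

Leg 1: heading 108.7°; drift -4.5° → track 104.2°, groundspeed 107.8 kt
Leg 2: heading 245.4°; drift +9.4° → track 254.8°, groundspeed 149.5 kt
Leg 3: heading 314.1°; drift -1.3° → track 312.8°, groundspeed 161.7 kt
Leg 4: heading 160.0°; drift +7.9° → track 167.9°, groundspeed 111.8 kt

Leg 1: track=104.2°, groundspeed=107.8 kt
Leg 2: track=254.8°, groundspeed=149.5 kt
Leg 3: track=312.8°, groundspeed=161.7 kt
Leg 4: track=167.9°, groundspeed=111.8 kt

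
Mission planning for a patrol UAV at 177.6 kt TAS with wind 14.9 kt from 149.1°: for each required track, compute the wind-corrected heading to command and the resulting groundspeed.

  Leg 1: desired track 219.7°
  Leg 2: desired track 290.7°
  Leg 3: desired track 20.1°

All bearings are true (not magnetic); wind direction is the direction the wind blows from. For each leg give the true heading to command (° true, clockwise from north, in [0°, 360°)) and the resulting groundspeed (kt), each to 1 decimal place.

Leg 1: heading=215.2°, groundspeed=172.1 kt
Leg 2: heading=287.7°, groundspeed=189.0 kt
Leg 3: heading=23.8°, groundspeed=186.6 kt

Leg 1: desired track 219.7°; wind correction -4.5° → command heading 215.2°, groundspeed 172.1 kt
Leg 2: desired track 290.7°; wind correction -3.0° → command heading 287.7°, groundspeed 189.0 kt
Leg 3: desired track 20.1°; wind correction +3.7° → command heading 23.8°, groundspeed 186.6 kt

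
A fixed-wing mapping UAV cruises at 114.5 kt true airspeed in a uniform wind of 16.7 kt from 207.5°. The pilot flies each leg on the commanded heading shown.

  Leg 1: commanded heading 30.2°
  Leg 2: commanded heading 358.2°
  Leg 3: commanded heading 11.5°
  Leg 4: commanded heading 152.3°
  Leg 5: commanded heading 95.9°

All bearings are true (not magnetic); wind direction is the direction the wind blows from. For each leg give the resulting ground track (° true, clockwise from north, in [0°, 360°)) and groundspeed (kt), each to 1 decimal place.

Leg 1: track=29.9°, groundspeed=131.2 kt
Leg 2: track=1.8°, groundspeed=129.3 kt
Leg 3: track=13.5°, groundspeed=130.6 kt
Leg 4: track=144.9°, groundspeed=105.9 kt
Leg 5: track=88.6°, groundspeed=121.6 kt

Leg 1: heading 30.2°; drift -0.3° → track 29.9°, groundspeed 131.2 kt
Leg 2: heading 358.2°; drift +3.6° → track 1.8°, groundspeed 129.3 kt
Leg 3: heading 11.5°; drift +2.0° → track 13.5°, groundspeed 130.6 kt
Leg 4: heading 152.3°; drift -7.4° → track 144.9°, groundspeed 105.9 kt
Leg 5: heading 95.9°; drift -7.3° → track 88.6°, groundspeed 121.6 kt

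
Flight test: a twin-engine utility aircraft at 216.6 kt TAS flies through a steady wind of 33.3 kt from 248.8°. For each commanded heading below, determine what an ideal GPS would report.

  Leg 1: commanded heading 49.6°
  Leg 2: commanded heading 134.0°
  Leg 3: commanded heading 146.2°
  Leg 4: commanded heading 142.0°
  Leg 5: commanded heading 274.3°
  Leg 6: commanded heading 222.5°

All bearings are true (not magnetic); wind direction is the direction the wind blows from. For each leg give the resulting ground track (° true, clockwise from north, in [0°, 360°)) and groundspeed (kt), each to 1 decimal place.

Leg 1: heading 49.6°; drift +2.5° → track 52.1°, groundspeed 248.3 kt
Leg 2: heading 134.0°; drift -7.5° → track 126.5°, groundspeed 232.5 kt
Leg 3: heading 146.2°; drift -8.3° → track 137.9°, groundspeed 226.2 kt
Leg 4: heading 142.0°; drift -8.0° → track 134.0°, groundspeed 228.5 kt
Leg 5: heading 274.3°; drift +4.4° → track 278.7°, groundspeed 187.1 kt
Leg 6: heading 222.5°; drift -4.5° → track 218.0°, groundspeed 187.3 kt

Leg 1: track=52.1°, groundspeed=248.3 kt
Leg 2: track=126.5°, groundspeed=232.5 kt
Leg 3: track=137.9°, groundspeed=226.2 kt
Leg 4: track=134.0°, groundspeed=228.5 kt
Leg 5: track=278.7°, groundspeed=187.1 kt
Leg 6: track=218.0°, groundspeed=187.3 kt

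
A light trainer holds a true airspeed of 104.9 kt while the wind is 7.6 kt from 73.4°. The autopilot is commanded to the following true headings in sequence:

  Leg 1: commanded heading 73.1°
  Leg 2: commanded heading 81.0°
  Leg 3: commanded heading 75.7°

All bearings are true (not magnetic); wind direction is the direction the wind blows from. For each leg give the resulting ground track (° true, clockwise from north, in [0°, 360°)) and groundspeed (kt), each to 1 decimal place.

Leg 1: heading 73.1°; drift +0.0° → track 73.1°, groundspeed 97.3 kt
Leg 2: heading 81.0°; drift +0.6° → track 81.6°, groundspeed 97.4 kt
Leg 3: heading 75.7°; drift +0.2° → track 75.9°, groundspeed 97.3 kt

Leg 1: track=73.1°, groundspeed=97.3 kt
Leg 2: track=81.6°, groundspeed=97.4 kt
Leg 3: track=75.9°, groundspeed=97.3 kt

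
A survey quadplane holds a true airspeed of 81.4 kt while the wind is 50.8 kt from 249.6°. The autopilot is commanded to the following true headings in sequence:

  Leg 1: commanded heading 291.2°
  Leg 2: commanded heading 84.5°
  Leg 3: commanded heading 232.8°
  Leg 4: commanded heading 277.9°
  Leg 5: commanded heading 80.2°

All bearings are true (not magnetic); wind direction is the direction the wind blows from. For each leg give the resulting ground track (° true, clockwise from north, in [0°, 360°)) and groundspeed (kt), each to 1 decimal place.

Leg 1: track=329.0°, groundspeed=55.0 kt
Leg 2: track=78.8°, groundspeed=131.1 kt
Leg 3: track=208.7°, groundspeed=35.9 kt
Leg 4: track=311.2°, groundspeed=43.9 kt
Leg 5: track=76.1°, groundspeed=131.7 kt

Leg 1: heading 291.2°; drift +37.8° → track 329.0°, groundspeed 55.0 kt
Leg 2: heading 84.5°; drift -5.7° → track 78.8°, groundspeed 131.1 kt
Leg 3: heading 232.8°; drift -24.1° → track 208.7°, groundspeed 35.9 kt
Leg 4: heading 277.9°; drift +33.3° → track 311.2°, groundspeed 43.9 kt
Leg 5: heading 80.2°; drift -4.1° → track 76.1°, groundspeed 131.7 kt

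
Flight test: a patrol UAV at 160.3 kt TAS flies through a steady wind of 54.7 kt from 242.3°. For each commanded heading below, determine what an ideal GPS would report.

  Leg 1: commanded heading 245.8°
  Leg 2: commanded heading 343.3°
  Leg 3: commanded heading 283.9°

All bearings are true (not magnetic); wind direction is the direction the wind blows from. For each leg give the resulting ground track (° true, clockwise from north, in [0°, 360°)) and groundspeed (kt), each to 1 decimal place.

Leg 1: track=247.6°, groundspeed=105.8 kt
Leg 2: track=0.8°, groundspeed=179.0 kt
Leg 3: track=300.8°, groundspeed=124.8 kt

Leg 1: heading 245.8°; drift +1.8° → track 247.6°, groundspeed 105.8 kt
Leg 2: heading 343.3°; drift +17.5° → track 0.8°, groundspeed 179.0 kt
Leg 3: heading 283.9°; drift +16.9° → track 300.8°, groundspeed 124.8 kt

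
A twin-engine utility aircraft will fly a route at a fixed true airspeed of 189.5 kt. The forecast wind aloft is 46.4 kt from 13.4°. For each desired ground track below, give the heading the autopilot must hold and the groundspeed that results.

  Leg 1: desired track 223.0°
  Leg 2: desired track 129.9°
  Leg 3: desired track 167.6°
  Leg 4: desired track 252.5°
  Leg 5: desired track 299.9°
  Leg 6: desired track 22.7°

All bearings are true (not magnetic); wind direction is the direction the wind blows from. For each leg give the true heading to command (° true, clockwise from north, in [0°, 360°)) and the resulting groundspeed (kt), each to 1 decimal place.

Leg 1: heading=229.9°, groundspeed=228.5 kt
Leg 2: heading=117.2°, groundspeed=205.6 kt
Leg 3: heading=161.5°, groundspeed=230.2 kt
Leg 4: heading=264.6°, groundspeed=209.1 kt
Leg 5: heading=313.5°, groundspeed=171.0 kt
Leg 6: heading=20.4°, groundspeed=143.6 kt

Leg 1: desired track 223.0°; wind correction +6.9° → command heading 229.9°, groundspeed 228.5 kt
Leg 2: desired track 129.9°; wind correction -12.7° → command heading 117.2°, groundspeed 205.6 kt
Leg 3: desired track 167.6°; wind correction -6.1° → command heading 161.5°, groundspeed 230.2 kt
Leg 4: desired track 252.5°; wind correction +12.1° → command heading 264.6°, groundspeed 209.1 kt
Leg 5: desired track 299.9°; wind correction +13.6° → command heading 313.5°, groundspeed 171.0 kt
Leg 6: desired track 22.7°; wind correction -2.3° → command heading 20.4°, groundspeed 143.6 kt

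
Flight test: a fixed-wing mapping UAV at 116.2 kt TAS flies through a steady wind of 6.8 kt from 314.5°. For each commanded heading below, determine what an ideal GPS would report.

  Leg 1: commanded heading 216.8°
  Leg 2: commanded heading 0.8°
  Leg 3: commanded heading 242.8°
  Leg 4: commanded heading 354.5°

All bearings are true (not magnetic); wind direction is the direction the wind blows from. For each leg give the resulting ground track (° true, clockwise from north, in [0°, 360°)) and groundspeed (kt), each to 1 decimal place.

Leg 1: track=213.5°, groundspeed=117.3 kt
Leg 2: track=3.3°, groundspeed=111.6 kt
Leg 3: track=239.6°, groundspeed=114.2 kt
Leg 4: track=356.8°, groundspeed=111.1 kt

Leg 1: heading 216.8°; drift -3.3° → track 213.5°, groundspeed 117.3 kt
Leg 2: heading 0.8°; drift +2.5° → track 3.3°, groundspeed 111.6 kt
Leg 3: heading 242.8°; drift -3.2° → track 239.6°, groundspeed 114.2 kt
Leg 4: heading 354.5°; drift +2.3° → track 356.8°, groundspeed 111.1 kt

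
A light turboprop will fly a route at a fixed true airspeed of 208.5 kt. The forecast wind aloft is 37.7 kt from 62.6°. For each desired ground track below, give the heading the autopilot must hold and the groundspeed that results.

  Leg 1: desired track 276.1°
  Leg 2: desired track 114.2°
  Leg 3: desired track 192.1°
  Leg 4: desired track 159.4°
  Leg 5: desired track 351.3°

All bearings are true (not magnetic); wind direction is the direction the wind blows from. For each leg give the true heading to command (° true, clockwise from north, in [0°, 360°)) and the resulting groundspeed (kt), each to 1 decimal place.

Leg 1: heading=281.8°, groundspeed=238.9 kt
Leg 2: heading=106.1°, groundspeed=183.0 kt
Leg 3: heading=184.1°, groundspeed=230.4 kt
Leg 4: heading=149.1°, groundspeed=209.6 kt
Leg 5: heading=1.2°, groundspeed=193.3 kt

Leg 1: desired track 276.1°; wind correction +5.7° → command heading 281.8°, groundspeed 238.9 kt
Leg 2: desired track 114.2°; wind correction -8.1° → command heading 106.1°, groundspeed 183.0 kt
Leg 3: desired track 192.1°; wind correction -8.0° → command heading 184.1°, groundspeed 230.4 kt
Leg 4: desired track 159.4°; wind correction -10.3° → command heading 149.1°, groundspeed 209.6 kt
Leg 5: desired track 351.3°; wind correction +9.9° → command heading 1.2°, groundspeed 193.3 kt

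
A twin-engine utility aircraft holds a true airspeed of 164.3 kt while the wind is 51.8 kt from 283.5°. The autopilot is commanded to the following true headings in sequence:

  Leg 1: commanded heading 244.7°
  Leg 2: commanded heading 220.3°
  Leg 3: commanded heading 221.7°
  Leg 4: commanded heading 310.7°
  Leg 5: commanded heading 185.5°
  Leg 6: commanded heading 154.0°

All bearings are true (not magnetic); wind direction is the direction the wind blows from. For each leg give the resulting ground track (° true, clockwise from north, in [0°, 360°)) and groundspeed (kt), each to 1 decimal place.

Leg 1: heading 244.7°; drift -14.7° → track 230.0°, groundspeed 128.1 kt
Leg 2: heading 220.3°; drift -18.2° → track 202.1°, groundspeed 148.3 kt
Leg 3: heading 221.7°; drift -18.1° → track 203.6°, groundspeed 147.1 kt
Leg 4: heading 310.7°; drift +11.3° → track 322.0°, groundspeed 120.6 kt
Leg 5: heading 185.5°; drift -16.7° → track 168.8°, groundspeed 179.0 kt
Leg 6: heading 154.0°; drift -11.5° → track 142.5°, groundspeed 201.3 kt

Leg 1: track=230.0°, groundspeed=128.1 kt
Leg 2: track=202.1°, groundspeed=148.3 kt
Leg 3: track=203.6°, groundspeed=147.1 kt
Leg 4: track=322.0°, groundspeed=120.6 kt
Leg 5: track=168.8°, groundspeed=179.0 kt
Leg 6: track=142.5°, groundspeed=201.3 kt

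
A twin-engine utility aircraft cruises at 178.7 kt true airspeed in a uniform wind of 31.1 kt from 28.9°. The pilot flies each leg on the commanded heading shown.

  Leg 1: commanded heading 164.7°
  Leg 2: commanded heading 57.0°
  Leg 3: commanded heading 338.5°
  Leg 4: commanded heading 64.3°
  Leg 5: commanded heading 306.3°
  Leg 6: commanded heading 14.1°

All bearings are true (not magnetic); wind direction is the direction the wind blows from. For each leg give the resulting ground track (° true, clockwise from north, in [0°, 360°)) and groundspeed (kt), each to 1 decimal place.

Leg 1: heading 164.7°; drift +6.2° → track 170.9°, groundspeed 202.2 kt
Leg 2: heading 57.0°; drift +5.5° → track 62.5°, groundspeed 152.0 kt
Leg 3: heading 338.5°; drift -8.6° → track 329.9°, groundspeed 160.7 kt
Leg 4: heading 64.3°; drift +6.7° → track 71.0°, groundspeed 154.4 kt
Leg 5: heading 306.3°; drift -10.0° → track 296.3°, groundspeed 177.4 kt
Leg 6: heading 14.1°; drift -3.1° → track 11.0°, groundspeed 148.8 kt

Leg 1: track=170.9°, groundspeed=202.2 kt
Leg 2: track=62.5°, groundspeed=152.0 kt
Leg 3: track=329.9°, groundspeed=160.7 kt
Leg 4: track=71.0°, groundspeed=154.4 kt
Leg 5: track=296.3°, groundspeed=177.4 kt
Leg 6: track=11.0°, groundspeed=148.8 kt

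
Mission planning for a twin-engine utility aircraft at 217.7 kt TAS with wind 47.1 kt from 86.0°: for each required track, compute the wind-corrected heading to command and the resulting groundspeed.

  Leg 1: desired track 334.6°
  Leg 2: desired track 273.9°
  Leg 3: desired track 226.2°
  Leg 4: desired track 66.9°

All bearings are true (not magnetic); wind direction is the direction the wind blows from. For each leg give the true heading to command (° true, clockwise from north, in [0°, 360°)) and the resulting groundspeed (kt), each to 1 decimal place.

Leg 1: desired track 334.6°; wind correction +11.6° → command heading 346.2°, groundspeed 230.4 kt
Leg 2: desired track 273.9°; wind correction +1.7° → command heading 275.6°, groundspeed 264.3 kt
Leg 3: desired track 226.2°; wind correction -8.0° → command heading 218.2°, groundspeed 251.8 kt
Leg 4: desired track 66.9°; wind correction +4.1° → command heading 71.0°, groundspeed 172.6 kt

Leg 1: heading=346.2°, groundspeed=230.4 kt
Leg 2: heading=275.6°, groundspeed=264.3 kt
Leg 3: heading=218.2°, groundspeed=251.8 kt
Leg 4: heading=71.0°, groundspeed=172.6 kt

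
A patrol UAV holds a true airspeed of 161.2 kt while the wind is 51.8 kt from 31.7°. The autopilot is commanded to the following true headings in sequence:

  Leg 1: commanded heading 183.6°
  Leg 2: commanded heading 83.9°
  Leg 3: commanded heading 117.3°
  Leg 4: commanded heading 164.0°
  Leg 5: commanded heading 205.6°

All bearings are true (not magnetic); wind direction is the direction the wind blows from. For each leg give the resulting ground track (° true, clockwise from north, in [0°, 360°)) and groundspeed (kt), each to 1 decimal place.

Leg 1: track=190.3°, groundspeed=208.3 kt
Leg 2: track=101.4°, groundspeed=135.8 kt
Leg 3: track=135.5°, groundspeed=165.5 kt
Leg 4: track=175.1°, groundspeed=199.8 kt
Leg 5: track=207.1°, groundspeed=212.8 kt

Leg 1: heading 183.6°; drift +6.7° → track 190.3°, groundspeed 208.3 kt
Leg 2: heading 83.9°; drift +17.5° → track 101.4°, groundspeed 135.8 kt
Leg 3: heading 117.3°; drift +18.2° → track 135.5°, groundspeed 165.5 kt
Leg 4: heading 164.0°; drift +11.1° → track 175.1°, groundspeed 199.8 kt
Leg 5: heading 205.6°; drift +1.5° → track 207.1°, groundspeed 212.8 kt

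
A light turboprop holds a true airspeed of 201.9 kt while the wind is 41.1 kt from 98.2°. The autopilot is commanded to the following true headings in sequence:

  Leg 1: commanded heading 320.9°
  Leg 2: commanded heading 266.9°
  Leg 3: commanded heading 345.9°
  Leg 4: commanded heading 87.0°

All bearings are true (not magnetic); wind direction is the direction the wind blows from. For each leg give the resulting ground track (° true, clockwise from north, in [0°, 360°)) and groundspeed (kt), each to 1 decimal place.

Leg 1: track=314.1°, groundspeed=233.8 kt
Leg 2: track=268.8°, groundspeed=242.3 kt
Leg 3: track=336.0°, groundspeed=220.8 kt
Leg 4: track=84.2°, groundspeed=161.8 kt

Leg 1: heading 320.9°; drift -6.8° → track 314.1°, groundspeed 233.8 kt
Leg 2: heading 266.9°; drift +1.9° → track 268.8°, groundspeed 242.3 kt
Leg 3: heading 345.9°; drift -9.9° → track 336.0°, groundspeed 220.8 kt
Leg 4: heading 87.0°; drift -2.8° → track 84.2°, groundspeed 161.8 kt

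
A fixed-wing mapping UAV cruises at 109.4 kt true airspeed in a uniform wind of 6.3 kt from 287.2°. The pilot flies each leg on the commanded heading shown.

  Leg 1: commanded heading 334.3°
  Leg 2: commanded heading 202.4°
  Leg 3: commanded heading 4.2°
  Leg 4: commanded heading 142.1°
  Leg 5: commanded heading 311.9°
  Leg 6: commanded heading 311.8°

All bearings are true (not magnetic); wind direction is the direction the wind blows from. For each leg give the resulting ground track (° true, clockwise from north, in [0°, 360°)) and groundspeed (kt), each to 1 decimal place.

Leg 1: track=336.8°, groundspeed=105.2 kt
Leg 2: track=199.1°, groundspeed=109.0 kt
Leg 3: track=7.5°, groundspeed=108.2 kt
Leg 4: track=140.3°, groundspeed=114.6 kt
Leg 5: track=313.4°, groundspeed=103.7 kt
Leg 6: track=313.2°, groundspeed=103.7 kt

Leg 1: heading 334.3°; drift +2.5° → track 336.8°, groundspeed 105.2 kt
Leg 2: heading 202.4°; drift -3.3° → track 199.1°, groundspeed 109.0 kt
Leg 3: heading 4.2°; drift +3.3° → track 7.5°, groundspeed 108.2 kt
Leg 4: heading 142.1°; drift -1.8° → track 140.3°, groundspeed 114.6 kt
Leg 5: heading 311.9°; drift +1.5° → track 313.4°, groundspeed 103.7 kt
Leg 6: heading 311.8°; drift +1.4° → track 313.2°, groundspeed 103.7 kt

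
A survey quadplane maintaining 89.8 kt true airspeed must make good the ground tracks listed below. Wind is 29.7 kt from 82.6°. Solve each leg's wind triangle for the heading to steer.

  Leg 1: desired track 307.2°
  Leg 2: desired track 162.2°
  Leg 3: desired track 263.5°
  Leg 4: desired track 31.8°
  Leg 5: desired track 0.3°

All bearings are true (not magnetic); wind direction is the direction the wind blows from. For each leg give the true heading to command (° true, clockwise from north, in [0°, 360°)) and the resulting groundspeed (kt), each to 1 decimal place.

Leg 1: desired track 307.2°; wind correction +13.4° → command heading 320.6°, groundspeed 108.5 kt
Leg 2: desired track 162.2°; wind correction -19.0° → command heading 143.2°, groundspeed 79.6 kt
Leg 3: desired track 263.5°; wind correction +0.3° → command heading 263.8°, groundspeed 119.5 kt
Leg 4: desired track 31.8°; wind correction +14.9° → command heading 46.7°, groundspeed 68.0 kt
Leg 5: desired track 0.3°; wind correction +19.1° → command heading 19.4°, groundspeed 80.9 kt

Leg 1: heading=320.6°, groundspeed=108.5 kt
Leg 2: heading=143.2°, groundspeed=79.6 kt
Leg 3: heading=263.8°, groundspeed=119.5 kt
Leg 4: heading=46.7°, groundspeed=68.0 kt
Leg 5: heading=19.4°, groundspeed=80.9 kt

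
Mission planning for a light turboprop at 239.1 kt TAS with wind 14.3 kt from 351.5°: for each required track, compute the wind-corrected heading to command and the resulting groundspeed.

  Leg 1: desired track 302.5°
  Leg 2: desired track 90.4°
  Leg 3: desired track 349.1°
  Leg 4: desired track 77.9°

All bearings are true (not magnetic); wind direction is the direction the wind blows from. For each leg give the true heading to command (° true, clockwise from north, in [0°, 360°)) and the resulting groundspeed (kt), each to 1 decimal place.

Leg 1: heading=305.1°, groundspeed=229.5 kt
Leg 2: heading=87.0°, groundspeed=240.9 kt
Leg 3: heading=349.2°, groundspeed=224.8 kt
Leg 4: heading=74.5°, groundspeed=237.8 kt

Leg 1: desired track 302.5°; wind correction +2.6° → command heading 305.1°, groundspeed 229.5 kt
Leg 2: desired track 90.4°; wind correction -3.4° → command heading 87.0°, groundspeed 240.9 kt
Leg 3: desired track 349.1°; wind correction +0.1° → command heading 349.2°, groundspeed 224.8 kt
Leg 4: desired track 77.9°; wind correction -3.4° → command heading 74.5°, groundspeed 237.8 kt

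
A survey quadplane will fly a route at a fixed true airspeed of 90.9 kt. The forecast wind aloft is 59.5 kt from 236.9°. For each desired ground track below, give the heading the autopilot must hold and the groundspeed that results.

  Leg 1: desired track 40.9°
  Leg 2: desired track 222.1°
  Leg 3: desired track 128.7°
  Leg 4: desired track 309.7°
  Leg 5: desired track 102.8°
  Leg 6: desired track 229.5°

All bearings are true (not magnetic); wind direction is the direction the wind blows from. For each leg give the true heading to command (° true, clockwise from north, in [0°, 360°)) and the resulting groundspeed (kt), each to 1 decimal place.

Leg 1: desired track 40.9°; wind correction -10.4° → command heading 30.5°, groundspeed 146.6 kt
Leg 2: desired track 222.1°; wind correction +9.6° → command heading 231.7°, groundspeed 32.1 kt
Leg 3: desired track 128.7°; wind correction +38.4° → command heading 167.1°, groundspeed 89.8 kt
Leg 4: desired track 309.7°; wind correction -38.7° → command heading 271.0°, groundspeed 53.3 kt
Leg 5: desired track 102.8°; wind correction +28.0° → command heading 130.8°, groundspeed 121.6 kt
Leg 6: desired track 229.5°; wind correction +4.8° → command heading 234.3°, groundspeed 31.6 kt

Leg 1: heading=30.5°, groundspeed=146.6 kt
Leg 2: heading=231.7°, groundspeed=32.1 kt
Leg 3: heading=167.1°, groundspeed=89.8 kt
Leg 4: heading=271.0°, groundspeed=53.3 kt
Leg 5: heading=130.8°, groundspeed=121.6 kt
Leg 6: heading=234.3°, groundspeed=31.6 kt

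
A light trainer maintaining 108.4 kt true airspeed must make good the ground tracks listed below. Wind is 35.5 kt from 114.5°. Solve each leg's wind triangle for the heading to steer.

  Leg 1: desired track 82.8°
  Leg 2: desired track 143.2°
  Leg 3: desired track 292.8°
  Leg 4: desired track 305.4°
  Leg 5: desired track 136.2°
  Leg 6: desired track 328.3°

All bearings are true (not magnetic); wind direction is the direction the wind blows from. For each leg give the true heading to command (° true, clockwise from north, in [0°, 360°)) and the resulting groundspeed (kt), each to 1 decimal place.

Leg 1: heading=92.7°, groundspeed=76.6 kt
Leg 2: heading=134.2°, groundspeed=75.9 kt
Leg 3: heading=292.2°, groundspeed=143.9 kt
Leg 4: heading=309.0°, groundspeed=143.1 kt
Leg 5: heading=129.2°, groundspeed=74.6 kt
Leg 6: heading=338.8°, groundspeed=136.1 kt

Leg 1: desired track 82.8°; wind correction +9.9° → command heading 92.7°, groundspeed 76.6 kt
Leg 2: desired track 143.2°; wind correction -9.0° → command heading 134.2°, groundspeed 75.9 kt
Leg 3: desired track 292.8°; wind correction -0.6° → command heading 292.2°, groundspeed 143.9 kt
Leg 4: desired track 305.4°; wind correction +3.6° → command heading 309.0°, groundspeed 143.1 kt
Leg 5: desired track 136.2°; wind correction -7.0° → command heading 129.2°, groundspeed 74.6 kt
Leg 6: desired track 328.3°; wind correction +10.5° → command heading 338.8°, groundspeed 136.1 kt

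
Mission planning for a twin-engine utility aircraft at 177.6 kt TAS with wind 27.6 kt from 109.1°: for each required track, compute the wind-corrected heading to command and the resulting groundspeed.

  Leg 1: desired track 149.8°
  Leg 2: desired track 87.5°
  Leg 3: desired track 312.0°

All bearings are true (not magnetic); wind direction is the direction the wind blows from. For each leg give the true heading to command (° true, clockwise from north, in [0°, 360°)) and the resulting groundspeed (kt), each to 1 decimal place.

Leg 1: desired track 149.8°; wind correction -5.8° → command heading 144.0°, groundspeed 155.8 kt
Leg 2: desired track 87.5°; wind correction +3.3° → command heading 90.8°, groundspeed 151.6 kt
Leg 3: desired track 312.0°; wind correction +3.5° → command heading 315.5°, groundspeed 202.7 kt

Leg 1: heading=144.0°, groundspeed=155.8 kt
Leg 2: heading=90.8°, groundspeed=151.6 kt
Leg 3: heading=315.5°, groundspeed=202.7 kt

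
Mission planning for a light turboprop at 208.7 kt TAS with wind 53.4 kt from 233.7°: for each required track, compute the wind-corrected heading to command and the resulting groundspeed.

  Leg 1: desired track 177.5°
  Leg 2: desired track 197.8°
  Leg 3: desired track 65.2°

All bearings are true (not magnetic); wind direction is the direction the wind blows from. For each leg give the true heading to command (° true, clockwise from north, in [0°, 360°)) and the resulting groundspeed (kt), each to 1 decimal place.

Leg 1: desired track 177.5°; wind correction +12.3° → command heading 189.8°, groundspeed 174.2 kt
Leg 2: desired track 197.8°; wind correction +8.6° → command heading 206.4°, groundspeed 163.1 kt
Leg 3: desired track 65.2°; wind correction +2.9° → command heading 68.1°, groundspeed 260.8 kt

Leg 1: heading=189.8°, groundspeed=174.2 kt
Leg 2: heading=206.4°, groundspeed=163.1 kt
Leg 3: heading=68.1°, groundspeed=260.8 kt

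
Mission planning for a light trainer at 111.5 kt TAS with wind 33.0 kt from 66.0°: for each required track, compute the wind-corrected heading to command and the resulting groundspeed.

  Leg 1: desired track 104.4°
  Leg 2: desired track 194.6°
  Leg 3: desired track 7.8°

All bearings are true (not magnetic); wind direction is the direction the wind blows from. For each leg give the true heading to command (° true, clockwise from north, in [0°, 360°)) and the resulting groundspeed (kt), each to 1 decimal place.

Leg 1: desired track 104.4°; wind correction -10.6° → command heading 93.8°, groundspeed 83.7 kt
Leg 2: desired track 194.6°; wind correction -13.4° → command heading 181.2°, groundspeed 129.1 kt
Leg 3: desired track 7.8°; wind correction +14.6° → command heading 22.4°, groundspeed 90.5 kt

Leg 1: heading=93.8°, groundspeed=83.7 kt
Leg 2: heading=181.2°, groundspeed=129.1 kt
Leg 3: heading=22.4°, groundspeed=90.5 kt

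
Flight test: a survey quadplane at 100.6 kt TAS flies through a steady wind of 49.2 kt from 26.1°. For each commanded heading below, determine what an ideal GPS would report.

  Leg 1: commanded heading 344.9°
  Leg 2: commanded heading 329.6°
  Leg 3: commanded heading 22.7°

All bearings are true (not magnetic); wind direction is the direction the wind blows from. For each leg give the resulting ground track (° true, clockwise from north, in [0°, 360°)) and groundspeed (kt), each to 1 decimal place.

Leg 1: track=317.9°, groundspeed=71.4 kt
Leg 2: track=300.4°, groundspeed=84.1 kt
Leg 3: track=19.5°, groundspeed=51.6 kt

Leg 1: heading 344.9°; drift -27.0° → track 317.9°, groundspeed 71.4 kt
Leg 2: heading 329.6°; drift -29.2° → track 300.4°, groundspeed 84.1 kt
Leg 3: heading 22.7°; drift -3.2° → track 19.5°, groundspeed 51.6 kt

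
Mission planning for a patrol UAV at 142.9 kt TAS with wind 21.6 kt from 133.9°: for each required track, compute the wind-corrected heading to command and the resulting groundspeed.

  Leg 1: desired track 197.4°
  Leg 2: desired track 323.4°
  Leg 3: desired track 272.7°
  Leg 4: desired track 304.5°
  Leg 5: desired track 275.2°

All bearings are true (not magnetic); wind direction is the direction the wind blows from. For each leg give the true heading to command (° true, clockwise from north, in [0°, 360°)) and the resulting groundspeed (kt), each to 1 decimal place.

Leg 1: heading=189.6°, groundspeed=131.9 kt
Leg 2: heading=324.8°, groundspeed=164.2 kt
Leg 3: heading=267.0°, groundspeed=158.4 kt
Leg 4: heading=303.1°, groundspeed=164.2 kt
Leg 5: heading=269.8°, groundspeed=159.1 kt

Leg 1: desired track 197.4°; wind correction -7.8° → command heading 189.6°, groundspeed 131.9 kt
Leg 2: desired track 323.4°; wind correction +1.4° → command heading 324.8°, groundspeed 164.2 kt
Leg 3: desired track 272.7°; wind correction -5.7° → command heading 267.0°, groundspeed 158.4 kt
Leg 4: desired track 304.5°; wind correction -1.4° → command heading 303.1°, groundspeed 164.2 kt
Leg 5: desired track 275.2°; wind correction -5.4° → command heading 269.8°, groundspeed 159.1 kt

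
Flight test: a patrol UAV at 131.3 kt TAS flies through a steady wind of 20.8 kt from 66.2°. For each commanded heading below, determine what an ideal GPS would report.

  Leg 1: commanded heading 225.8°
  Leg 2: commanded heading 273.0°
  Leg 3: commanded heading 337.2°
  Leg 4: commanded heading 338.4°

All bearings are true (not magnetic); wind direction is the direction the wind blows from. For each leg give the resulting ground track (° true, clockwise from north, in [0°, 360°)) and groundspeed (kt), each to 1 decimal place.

Leg 1: track=228.6°, groundspeed=151.0 kt
Leg 2: track=269.4°, groundspeed=150.2 kt
Leg 3: track=328.2°, groundspeed=132.6 kt
Leg 4: track=329.4°, groundspeed=132.1 kt

Leg 1: heading 225.8°; drift +2.8° → track 228.6°, groundspeed 151.0 kt
Leg 2: heading 273.0°; drift -3.6° → track 269.4°, groundspeed 150.2 kt
Leg 3: heading 337.2°; drift -9.0° → track 328.2°, groundspeed 132.6 kt
Leg 4: heading 338.4°; drift -9.0° → track 329.4°, groundspeed 132.1 kt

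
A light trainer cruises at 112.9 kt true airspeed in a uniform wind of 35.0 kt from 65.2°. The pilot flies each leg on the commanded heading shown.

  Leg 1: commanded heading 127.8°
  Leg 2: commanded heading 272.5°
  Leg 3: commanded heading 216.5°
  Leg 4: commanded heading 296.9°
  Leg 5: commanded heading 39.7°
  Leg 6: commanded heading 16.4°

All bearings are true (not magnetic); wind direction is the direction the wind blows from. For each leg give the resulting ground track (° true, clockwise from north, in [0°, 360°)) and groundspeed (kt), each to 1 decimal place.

Leg 1: heading 127.8°; drift +17.8° → track 145.6°, groundspeed 101.7 kt
Leg 2: heading 272.5°; drift -6.4° → track 266.1°, groundspeed 144.9 kt
Leg 3: heading 216.5°; drift +6.7° → track 223.2°, groundspeed 144.6 kt
Leg 4: heading 296.9°; drift -11.5° → track 285.4°, groundspeed 137.4 kt
Leg 5: heading 39.7°; drift -10.5° → track 29.2°, groundspeed 82.7 kt
Leg 6: heading 16.4°; drift -16.3° → track 0.1°, groundspeed 93.6 kt

Leg 1: track=145.6°, groundspeed=101.7 kt
Leg 2: track=266.1°, groundspeed=144.9 kt
Leg 3: track=223.2°, groundspeed=144.6 kt
Leg 4: track=285.4°, groundspeed=137.4 kt
Leg 5: track=29.2°, groundspeed=82.7 kt
Leg 6: track=0.1°, groundspeed=93.6 kt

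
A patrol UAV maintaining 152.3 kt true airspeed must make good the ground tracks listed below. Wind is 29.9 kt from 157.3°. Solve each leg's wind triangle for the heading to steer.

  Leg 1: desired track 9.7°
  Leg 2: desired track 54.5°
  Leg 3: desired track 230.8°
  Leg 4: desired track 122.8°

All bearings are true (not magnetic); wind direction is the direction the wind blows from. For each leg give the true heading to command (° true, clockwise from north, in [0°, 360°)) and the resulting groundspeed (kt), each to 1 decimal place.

Leg 1: heading=15.7°, groundspeed=176.7 kt
Leg 2: heading=65.5°, groundspeed=156.1 kt
Leg 3: heading=220.0°, groundspeed=141.1 kt
Leg 4: heading=129.2°, groundspeed=126.7 kt

Leg 1: desired track 9.7°; wind correction +6.0° → command heading 15.7°, groundspeed 176.7 kt
Leg 2: desired track 54.5°; wind correction +11.0° → command heading 65.5°, groundspeed 156.1 kt
Leg 3: desired track 230.8°; wind correction -10.8° → command heading 220.0°, groundspeed 141.1 kt
Leg 4: desired track 122.8°; wind correction +6.4° → command heading 129.2°, groundspeed 126.7 kt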